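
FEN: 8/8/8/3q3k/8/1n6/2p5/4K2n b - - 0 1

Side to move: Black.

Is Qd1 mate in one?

After Qd1: white king on e1; in check: yes, from the black queen on d1.
King squares — d1: attacked by Pc2; f1: attacked by Qd1; d2: attacked by Qd1; e2: attacked by Qd1; f2: attacked by Nh1.
White has no legal moves → checkmate.

yes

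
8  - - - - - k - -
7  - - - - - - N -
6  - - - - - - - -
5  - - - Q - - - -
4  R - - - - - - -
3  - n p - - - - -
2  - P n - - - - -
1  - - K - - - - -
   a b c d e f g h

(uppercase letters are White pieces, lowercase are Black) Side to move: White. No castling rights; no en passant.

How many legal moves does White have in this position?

White to move; king on c1.
In check: yes, from the black knight on b3.
Legal moves: Kxc2, Kd1, Kb1, Qxb3.
Count: 4.

4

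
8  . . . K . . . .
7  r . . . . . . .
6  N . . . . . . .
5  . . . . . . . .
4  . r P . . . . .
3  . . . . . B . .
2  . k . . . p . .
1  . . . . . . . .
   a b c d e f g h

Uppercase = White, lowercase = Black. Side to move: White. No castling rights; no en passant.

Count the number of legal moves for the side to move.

18

White to move; king on d8.
In check: no.
Legal moves: Ke8, Kc8, Nb8, Nc7, Nc5, Nxb4, Ba8, Bb7, Bc6, Bh5, Bd5, Bg4, Be4, Bg2, Be2, Bh1, Bd1, c5.
Count: 18.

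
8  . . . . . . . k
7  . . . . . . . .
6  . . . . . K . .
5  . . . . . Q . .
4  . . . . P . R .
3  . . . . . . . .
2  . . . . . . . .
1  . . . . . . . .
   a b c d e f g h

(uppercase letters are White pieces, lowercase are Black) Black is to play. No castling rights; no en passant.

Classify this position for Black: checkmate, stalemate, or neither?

stalemate

Black to move; black king on h8.
In check: no.
King squares — g7: attacked by Rg4; h7: attacked by Qf5; g8: attacked by Rg4.
Legal moves for Black: none.
Not in check and no legal moves → stalemate.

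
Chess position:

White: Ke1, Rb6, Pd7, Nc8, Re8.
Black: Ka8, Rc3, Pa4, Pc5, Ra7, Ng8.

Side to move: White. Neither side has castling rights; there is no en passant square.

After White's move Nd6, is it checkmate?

After Nd6: black king on a8; in check: yes, from the white rook on e8.
King squares — a7: own rook; b7: attacked by Rb6; b8: attacked by Rb6.
Black has no legal moves → checkmate.

yes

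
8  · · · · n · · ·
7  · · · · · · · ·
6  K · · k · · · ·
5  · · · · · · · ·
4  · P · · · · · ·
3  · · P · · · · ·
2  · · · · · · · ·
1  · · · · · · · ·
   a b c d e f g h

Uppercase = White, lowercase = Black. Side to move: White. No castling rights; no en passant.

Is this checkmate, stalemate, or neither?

neither

White to move; white king on a6.
In check: no.
Legal moves for White: Kb7, Ka7, Kb6, Kb5, Ka5, b5, c4.
White has 7 legal moves and is not in check → neither.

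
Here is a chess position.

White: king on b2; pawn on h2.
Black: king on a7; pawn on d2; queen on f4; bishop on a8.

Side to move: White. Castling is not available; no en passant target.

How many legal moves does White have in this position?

White to move; king on b2.
In check: no.
Legal moves: Kc3, Kb3, Ka3, Kc2, Ka2, Kb1, Ka1, h3, h4.
Count: 9.

9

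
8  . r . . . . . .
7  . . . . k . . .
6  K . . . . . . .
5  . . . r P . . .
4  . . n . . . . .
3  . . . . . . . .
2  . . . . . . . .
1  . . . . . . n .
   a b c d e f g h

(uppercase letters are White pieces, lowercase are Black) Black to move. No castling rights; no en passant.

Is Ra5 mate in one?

yes

After Ra5: white king on a6; in check: yes, from the black rook on a5.
King squares — a5: attacked by Nc4; b5: attacked by Ra5; b6: attacked by Nc4; a7: attacked by Ra5; b7: attacked by Rb8.
White has no legal moves → checkmate.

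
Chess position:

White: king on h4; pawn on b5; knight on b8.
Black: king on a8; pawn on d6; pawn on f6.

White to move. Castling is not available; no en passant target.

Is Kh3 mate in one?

no

After Kh3: black king on a8; in check: no.
Black is not in check, so this cannot be checkmate.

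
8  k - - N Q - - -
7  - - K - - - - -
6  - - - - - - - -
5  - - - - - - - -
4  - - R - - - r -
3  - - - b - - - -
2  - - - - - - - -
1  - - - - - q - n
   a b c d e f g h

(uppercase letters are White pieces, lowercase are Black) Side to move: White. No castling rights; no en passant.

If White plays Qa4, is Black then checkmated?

yes

After Qa4: black king on a8; in check: yes, from the white queen on a4.
King squares — a7: attacked by Qa4; b7: attacked by Kc7; b8: attacked by Kc7.
Black has no legal moves → checkmate.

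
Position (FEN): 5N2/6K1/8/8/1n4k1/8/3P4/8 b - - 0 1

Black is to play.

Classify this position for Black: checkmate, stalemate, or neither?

neither

Black to move; black king on g4.
In check: no.
Legal moves for Black: Kh5, Kg5, Kf5, Kh4, Kf4, Kh3, Kg3, Kf3, Nc6, Na6, Nd5, Nd3, Nc2, Na2.
Black has 14 legal moves and is not in check → neither.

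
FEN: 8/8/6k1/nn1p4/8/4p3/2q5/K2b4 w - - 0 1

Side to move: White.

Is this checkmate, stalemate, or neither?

White to move; white king on a1.
In check: no.
King squares — b1: attacked by Qc2; a2: attacked by Qc2; b2: attacked by Qc2.
Legal moves for White: none.
Not in check and no legal moves → stalemate.

stalemate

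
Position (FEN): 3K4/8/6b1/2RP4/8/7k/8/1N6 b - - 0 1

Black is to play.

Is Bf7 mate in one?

no

After Bf7: white king on d8; in check: no.
White is not in check, so this cannot be checkmate.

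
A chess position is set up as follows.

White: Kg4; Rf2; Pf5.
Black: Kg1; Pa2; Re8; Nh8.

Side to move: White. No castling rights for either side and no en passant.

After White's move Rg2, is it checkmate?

After Rg2: black king on g1; in check: yes, from the white rook on g2.
Black has 3 legal replies: Kxg2, Kh1, Kf1.
In check but a legal move exists → not checkmate.

no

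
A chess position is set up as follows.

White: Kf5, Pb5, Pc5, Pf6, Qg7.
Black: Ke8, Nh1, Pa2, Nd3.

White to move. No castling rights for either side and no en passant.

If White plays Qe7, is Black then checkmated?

yes

After Qe7: black king on e8; in check: yes, from the white queen on e7.
King squares — d7: attacked by Qe7; e7: attacked by Pf6; f7: attacked by Qe7; d8: attacked by Qe7; f8: attacked by Qe7.
Black has no legal moves → checkmate.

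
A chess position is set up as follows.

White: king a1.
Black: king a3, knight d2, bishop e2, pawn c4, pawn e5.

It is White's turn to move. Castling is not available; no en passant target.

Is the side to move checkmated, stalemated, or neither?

White to move; white king on a1.
In check: no.
King squares — b1: attacked by Nd2; a2: attacked by Ka3; b2: attacked by Ka3.
Legal moves for White: none.
Not in check and no legal moves → stalemate.

stalemate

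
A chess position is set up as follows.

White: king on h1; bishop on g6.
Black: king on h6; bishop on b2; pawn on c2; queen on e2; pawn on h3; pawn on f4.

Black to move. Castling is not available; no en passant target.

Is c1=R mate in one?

yes

After c1=R: white king on h1; in check: yes, from the black rook on c1.
King squares — g1: attacked by Rc1; g2: attacked by Qe2; h2: attacked by Qe2.
White has no legal moves → checkmate.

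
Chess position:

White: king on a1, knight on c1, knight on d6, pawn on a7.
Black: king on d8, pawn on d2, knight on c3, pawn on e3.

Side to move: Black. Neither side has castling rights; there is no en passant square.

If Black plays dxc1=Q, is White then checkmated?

yes

After dxc1=Q: white king on a1; in check: yes, from the black queen on c1.
King squares — b1: attacked by Qc1; a2: attacked by Nc3; b2: attacked by Qc1.
White has no legal moves → checkmate.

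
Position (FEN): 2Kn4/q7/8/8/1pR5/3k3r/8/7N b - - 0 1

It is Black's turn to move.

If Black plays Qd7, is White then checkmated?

After Qd7: white king on c8; in check: yes, from the black queen on d7.
White has 2 legal replies: Kb8, Kxd7.
In check but a legal move exists → not checkmate.

no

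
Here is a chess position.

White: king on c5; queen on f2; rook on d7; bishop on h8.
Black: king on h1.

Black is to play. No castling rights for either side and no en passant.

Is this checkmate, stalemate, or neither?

stalemate

Black to move; black king on h1.
In check: no.
King squares — g1: attacked by Qf2; g2: attacked by Qf2; h2: attacked by Qf2.
Legal moves for Black: none.
Not in check and no legal moves → stalemate.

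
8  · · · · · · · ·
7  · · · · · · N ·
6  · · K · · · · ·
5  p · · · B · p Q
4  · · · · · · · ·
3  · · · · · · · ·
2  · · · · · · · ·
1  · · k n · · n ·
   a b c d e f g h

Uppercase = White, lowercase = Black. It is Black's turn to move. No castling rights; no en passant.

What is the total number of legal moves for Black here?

12

Black to move; king on c1.
In check: no.
Legal moves: Nh3, Nf3, Ne2, Ne3, Nc3, Nf2, Nb2, Kd2, Kc2, Kb1, g4, a4.
Count: 12.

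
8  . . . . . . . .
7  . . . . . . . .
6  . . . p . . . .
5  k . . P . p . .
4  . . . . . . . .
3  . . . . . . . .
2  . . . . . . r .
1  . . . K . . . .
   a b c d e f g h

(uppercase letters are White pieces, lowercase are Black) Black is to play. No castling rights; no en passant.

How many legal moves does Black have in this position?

20

Black to move; king on a5.
In check: no.
Legal moves: Kb6, Ka6, Kb5, Kb4, Ka4, Rg8, Rg7, Rg6, Rg5, Rg4, Rg3, Rh2, Rf2, Re2, Rd2+, Rc2, Rb2, Ra2, Rg1+, f4.
Count: 20.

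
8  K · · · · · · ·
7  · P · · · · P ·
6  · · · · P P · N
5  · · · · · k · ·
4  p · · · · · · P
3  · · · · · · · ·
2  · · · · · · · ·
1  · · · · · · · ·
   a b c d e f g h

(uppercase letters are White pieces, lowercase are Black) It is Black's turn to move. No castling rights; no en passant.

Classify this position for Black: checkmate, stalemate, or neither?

neither

Black to move; black king on f5.
In check: yes, from the white knight on h6.
Legal moves for Black: Kg6, Kxf6, Kxe6, Ke5, Kf4, Ke4.
Black is in check but has 6 legal moves → neither.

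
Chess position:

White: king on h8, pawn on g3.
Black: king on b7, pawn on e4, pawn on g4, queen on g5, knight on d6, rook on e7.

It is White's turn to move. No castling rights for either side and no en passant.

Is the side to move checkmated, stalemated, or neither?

stalemate

White to move; white king on h8.
In check: no.
King squares — g7: attacked by Qg5; h7: attacked by Re7; g8: attacked by Qg5.
Legal moves for White: none.
Not in check and no legal moves → stalemate.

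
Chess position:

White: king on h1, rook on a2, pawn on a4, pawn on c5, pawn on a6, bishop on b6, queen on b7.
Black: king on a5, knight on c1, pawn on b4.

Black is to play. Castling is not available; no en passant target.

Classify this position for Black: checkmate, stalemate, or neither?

Black to move; black king on a5.
In check: yes, from the white bishop on b6.
King squares — a4: attacked by Ra2; b4: own pawn; b5: attacked by Pa4; a6: attacked by Qb7; b6: attacked by Pc5.
Legal moves for Black: none.
In check with no legal moves → checkmate.

checkmate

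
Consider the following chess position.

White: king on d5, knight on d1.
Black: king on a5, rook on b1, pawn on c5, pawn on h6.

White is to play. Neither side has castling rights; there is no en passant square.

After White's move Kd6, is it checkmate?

no

After Kd6: black king on a5; in check: no.
Black is not in check, so this cannot be checkmate.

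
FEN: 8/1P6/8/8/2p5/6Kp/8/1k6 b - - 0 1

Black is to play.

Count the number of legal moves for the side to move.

7

Black to move; king on b1.
In check: no.
Legal moves: Kc2, Kb2, Ka2, Kc1, Ka1, c3, h2.
Count: 7.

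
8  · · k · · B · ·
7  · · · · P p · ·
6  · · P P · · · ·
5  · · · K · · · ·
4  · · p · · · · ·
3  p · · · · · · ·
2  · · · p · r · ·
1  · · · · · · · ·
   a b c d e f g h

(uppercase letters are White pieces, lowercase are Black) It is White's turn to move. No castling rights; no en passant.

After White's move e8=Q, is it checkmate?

yes

After e8=Q: black king on c8; in check: yes, from the white queen on e8.
King squares — b7: attacked by Pc6; c7: attacked by Pd6; d7: attacked by Pc6; b8: attacked by Qe8; d8: attacked by Qe8.
Black has no legal moves → checkmate.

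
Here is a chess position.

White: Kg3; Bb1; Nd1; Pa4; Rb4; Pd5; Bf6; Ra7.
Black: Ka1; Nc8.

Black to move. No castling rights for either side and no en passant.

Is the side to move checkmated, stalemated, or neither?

Black to move; black king on a1.
In check: yes, from the white bishop on f6.
King squares — b1: attacked by Rb4; a2: attacked by Bb1; b2: attacked by Nd1.
Legal moves for Black: none.
In check with no legal moves → checkmate.

checkmate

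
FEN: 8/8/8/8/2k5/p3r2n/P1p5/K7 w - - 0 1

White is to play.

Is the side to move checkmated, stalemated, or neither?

stalemate

White to move; white king on a1.
In check: no.
King squares — b1: attacked by Pc2; a2: own pawn; b2: attacked by Pa3.
Legal moves for White: none.
Not in check and no legal moves → stalemate.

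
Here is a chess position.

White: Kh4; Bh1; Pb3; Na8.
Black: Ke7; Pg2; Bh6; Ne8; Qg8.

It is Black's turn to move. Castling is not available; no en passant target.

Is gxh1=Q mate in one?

After gxh1=Q: white king on h4; in check: yes, from the black queen on h1.
King squares — g3: attacked by Qg8; h3: attacked by Qh1; g4: attacked by Qg8; g5: attacked by Bh6; h5: attacked by Qh1.
White has no legal moves → checkmate.

yes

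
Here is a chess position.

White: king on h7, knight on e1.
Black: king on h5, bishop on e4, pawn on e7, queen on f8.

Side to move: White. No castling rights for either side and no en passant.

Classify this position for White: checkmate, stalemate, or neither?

White to move; white king on h7.
In check: yes, from the black bishop on e4.
King squares — g6: attacked by Be4; h6: attacked by Kh5; g7: attacked by Qf8; g8: attacked by Qf8; h8: attacked by Qf8.
Legal moves for White: none.
In check with no legal moves → checkmate.

checkmate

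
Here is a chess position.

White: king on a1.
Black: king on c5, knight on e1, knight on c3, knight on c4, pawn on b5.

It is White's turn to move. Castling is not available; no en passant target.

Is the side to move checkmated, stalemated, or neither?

White to move; white king on a1.
In check: no.
King squares — b1: attacked by Nc3; a2: attacked by Nc3; b2: attacked by Nc4.
Legal moves for White: none.
Not in check and no legal moves → stalemate.

stalemate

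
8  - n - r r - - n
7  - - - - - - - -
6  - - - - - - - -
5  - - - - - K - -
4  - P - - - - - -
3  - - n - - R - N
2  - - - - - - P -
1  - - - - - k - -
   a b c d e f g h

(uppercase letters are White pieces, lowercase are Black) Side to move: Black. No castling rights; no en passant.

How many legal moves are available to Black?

3

Black to move; king on f1.
In check: yes, from the white rook on f3.
Legal moves: Kxg2, Ke2, Ke1.
Count: 3.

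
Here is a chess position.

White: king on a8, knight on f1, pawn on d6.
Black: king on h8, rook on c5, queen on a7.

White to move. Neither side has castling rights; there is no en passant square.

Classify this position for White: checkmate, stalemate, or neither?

White to move; white king on a8.
In check: yes, from the black queen on a7.
Legal moves for White: Kxa7.
White is in check but has 1 legal move → neither.

neither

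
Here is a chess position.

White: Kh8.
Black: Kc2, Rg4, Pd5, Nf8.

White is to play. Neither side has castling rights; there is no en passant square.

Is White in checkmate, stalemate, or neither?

White to move; white king on h8.
In check: no.
King squares — g7: attacked by Rg4; h7: attacked by Nf8; g8: attacked by Rg4.
Legal moves for White: none.
Not in check and no legal moves → stalemate.

stalemate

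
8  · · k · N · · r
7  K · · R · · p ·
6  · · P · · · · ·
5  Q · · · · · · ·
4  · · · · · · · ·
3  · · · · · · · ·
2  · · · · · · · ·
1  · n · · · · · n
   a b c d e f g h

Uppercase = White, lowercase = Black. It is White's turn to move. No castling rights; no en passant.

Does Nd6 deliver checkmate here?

yes

After Nd6: black king on c8; in check: yes, from the white knight on d6.
King squares — b7: attacked by Pc6; c7: attacked by Qa5; d7: attacked by Pc6; b8: attacked by Ka7; d8: attacked by Qa5.
Black has no legal moves → checkmate.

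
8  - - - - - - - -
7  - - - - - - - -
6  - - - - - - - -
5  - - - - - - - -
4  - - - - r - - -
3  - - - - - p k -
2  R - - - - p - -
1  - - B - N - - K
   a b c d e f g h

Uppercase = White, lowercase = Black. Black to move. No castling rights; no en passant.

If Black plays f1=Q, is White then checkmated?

After f1=Q: white king on h1; in check: yes, from the black queen on f1.
King squares — g1: attacked by Qf1; g2: attacked by Qf1; h2: attacked by Kg3.
White has no legal moves → checkmate.

yes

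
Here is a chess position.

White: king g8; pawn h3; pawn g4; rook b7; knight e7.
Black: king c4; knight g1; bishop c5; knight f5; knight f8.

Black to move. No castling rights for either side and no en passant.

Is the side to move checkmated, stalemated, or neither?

neither

Black to move; black king on c4.
In check: no.
Legal moves for Black include: Nh7, Nd7, Ng6, Ne6, Ng7, Nxe7+, Nh6+, Nd6, Nh4, Nd4, Ng3, Ne3, Bxe7, Ba7, Bd6, Bb6, Bd4, Bb4, ... (list truncated; more exist).
Black has legal moves and is not in check → neither.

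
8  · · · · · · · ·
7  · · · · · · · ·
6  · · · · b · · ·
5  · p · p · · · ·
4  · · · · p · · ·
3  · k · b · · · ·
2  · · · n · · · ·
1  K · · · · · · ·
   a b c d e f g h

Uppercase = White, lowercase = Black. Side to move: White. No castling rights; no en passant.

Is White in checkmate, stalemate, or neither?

stalemate

White to move; white king on a1.
In check: no.
King squares — b1: attacked by Nd2; a2: attacked by Kb3; b2: attacked by Kb3.
Legal moves for White: none.
Not in check and no legal moves → stalemate.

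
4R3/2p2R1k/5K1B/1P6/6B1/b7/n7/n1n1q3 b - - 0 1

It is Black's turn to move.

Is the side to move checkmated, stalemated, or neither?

Black to move; black king on h7.
In check: yes, from the white rook on f7.
King squares — g6: attacked by Kf6; h6: available; g7: attacked by Kf6; g8: attacked by Re8; h8: attacked by Re8.
Legal moves for Black: Kxh6.
Black is in check but has 1 legal move → neither.

neither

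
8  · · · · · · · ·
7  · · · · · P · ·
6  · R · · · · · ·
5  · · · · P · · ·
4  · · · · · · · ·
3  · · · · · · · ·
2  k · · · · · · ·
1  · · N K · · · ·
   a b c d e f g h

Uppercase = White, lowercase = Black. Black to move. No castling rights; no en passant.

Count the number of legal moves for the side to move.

2

Black to move; king on a2.
In check: yes, from the white knight on c1.
Legal moves: Ka3, Ka1.
Count: 2.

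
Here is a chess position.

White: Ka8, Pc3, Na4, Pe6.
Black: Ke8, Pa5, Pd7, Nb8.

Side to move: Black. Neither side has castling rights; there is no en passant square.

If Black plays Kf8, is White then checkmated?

no

After Kf8: white king on a8; in check: no.
White is not in check, so this cannot be checkmate.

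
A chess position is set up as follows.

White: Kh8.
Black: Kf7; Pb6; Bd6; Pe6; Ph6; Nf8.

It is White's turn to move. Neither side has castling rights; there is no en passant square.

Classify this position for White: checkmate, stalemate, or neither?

stalemate

White to move; white king on h8.
In check: no.
King squares — g7: attacked by Kf7; h7: attacked by Nf8; g8: attacked by Kf7.
Legal moves for White: none.
Not in check and no legal moves → stalemate.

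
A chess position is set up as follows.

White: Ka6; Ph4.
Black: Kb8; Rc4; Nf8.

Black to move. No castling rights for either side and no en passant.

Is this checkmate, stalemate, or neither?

neither

Black to move; black king on b8.
In check: no.
Legal moves for Black include: Nh7, Nd7, Ng6, Ne6, Kc8, Ka8, Kc7, Rc8, Rc7, Rc6+, Rc5, Rxh4, Rg4, Rf4, Re4, Rd4, Rb4, Ra4+, ... (list truncated; more exist).
Black has legal moves and is not in check → neither.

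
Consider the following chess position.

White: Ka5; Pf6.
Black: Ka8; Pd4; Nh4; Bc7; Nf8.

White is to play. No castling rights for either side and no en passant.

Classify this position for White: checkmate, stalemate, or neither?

neither

White to move; white king on a5.
In check: yes, from the black bishop on c7.
Legal moves for White: Ka6, Kb5, Kb4, Ka4.
White is in check but has 4 legal moves → neither.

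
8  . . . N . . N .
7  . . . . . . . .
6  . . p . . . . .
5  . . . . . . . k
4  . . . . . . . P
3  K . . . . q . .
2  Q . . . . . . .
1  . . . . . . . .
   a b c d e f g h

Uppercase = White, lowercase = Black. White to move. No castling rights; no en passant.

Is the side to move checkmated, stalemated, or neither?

White to move; white king on a3.
In check: yes, from the black queen on f3.
Legal moves for White: Kb4, Ka4, Kb2, Qb3.
White is in check but has 4 legal moves → neither.

neither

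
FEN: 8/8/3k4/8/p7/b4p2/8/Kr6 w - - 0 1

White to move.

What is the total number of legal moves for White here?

White to move; king on a1.
In check: yes, from the black rook on b1.
Legal moves: Ka2, Kxb1.
Count: 2.

2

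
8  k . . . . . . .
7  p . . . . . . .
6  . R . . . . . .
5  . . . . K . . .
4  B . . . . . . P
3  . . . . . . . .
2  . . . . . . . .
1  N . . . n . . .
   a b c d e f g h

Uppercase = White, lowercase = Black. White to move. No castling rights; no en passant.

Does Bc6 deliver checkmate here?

After Bc6: black king on a8; in check: yes, from the white bishop on c6.
King squares — a7: own pawn; b7: attacked by Rb6; b8: attacked by Rb6.
Black has no legal moves → checkmate.

yes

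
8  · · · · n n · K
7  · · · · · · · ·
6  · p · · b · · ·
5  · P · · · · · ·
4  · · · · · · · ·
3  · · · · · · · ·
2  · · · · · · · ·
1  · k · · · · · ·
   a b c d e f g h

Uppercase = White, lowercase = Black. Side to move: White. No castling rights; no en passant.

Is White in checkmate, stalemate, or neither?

stalemate

White to move; white king on h8.
In check: no.
King squares — g7: attacked by Ne8; h7: attacked by Nf8; g8: attacked by Be6.
Legal moves for White: none.
Not in check and no legal moves → stalemate.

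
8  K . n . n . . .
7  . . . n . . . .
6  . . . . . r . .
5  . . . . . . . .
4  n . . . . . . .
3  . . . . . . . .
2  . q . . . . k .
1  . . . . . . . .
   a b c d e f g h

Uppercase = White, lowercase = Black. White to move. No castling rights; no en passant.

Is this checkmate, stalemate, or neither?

White to move; white king on a8.
In check: no.
King squares — a7: attacked by Nc8; b7: attacked by Qb2; b8: attacked by Qb2.
Legal moves for White: none.
Not in check and no legal moves → stalemate.

stalemate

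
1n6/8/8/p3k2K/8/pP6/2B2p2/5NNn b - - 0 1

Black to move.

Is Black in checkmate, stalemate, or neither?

Black to move; black king on e5.
In check: no.
Legal moves for Black: Nd7, Nc6, Na6, Kf6, Ke6, Kd6, Kd5, Kf4, Kd4, Ng3+, fxg1=Q, fxg1=R, fxg1=B, fxg1=N, a4, a2.
Black has 16 legal moves and is not in check → neither.

neither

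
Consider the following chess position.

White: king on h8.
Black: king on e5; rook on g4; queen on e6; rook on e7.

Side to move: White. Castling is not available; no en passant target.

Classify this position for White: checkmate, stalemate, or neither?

White to move; white king on h8.
In check: no.
King squares — g7: attacked by Rg4; h7: attacked by Re7; g8: attacked by Rg4.
Legal moves for White: none.
Not in check and no legal moves → stalemate.

stalemate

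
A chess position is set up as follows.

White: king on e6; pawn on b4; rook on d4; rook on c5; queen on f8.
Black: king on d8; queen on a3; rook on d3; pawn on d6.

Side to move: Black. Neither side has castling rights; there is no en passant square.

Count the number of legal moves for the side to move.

Black to move; king on d8.
In check: yes, from the white queen on f8.
Legal moves: none.
Count: 0.

0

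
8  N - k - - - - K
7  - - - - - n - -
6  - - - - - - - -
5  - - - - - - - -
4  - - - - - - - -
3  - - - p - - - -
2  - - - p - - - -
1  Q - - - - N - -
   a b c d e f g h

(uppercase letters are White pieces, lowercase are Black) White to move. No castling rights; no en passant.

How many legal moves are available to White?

White to move; king on h8.
In check: yes, from the black knight on f7.
Legal moves: Kg8, Kh7, Kg7.
Count: 3.

3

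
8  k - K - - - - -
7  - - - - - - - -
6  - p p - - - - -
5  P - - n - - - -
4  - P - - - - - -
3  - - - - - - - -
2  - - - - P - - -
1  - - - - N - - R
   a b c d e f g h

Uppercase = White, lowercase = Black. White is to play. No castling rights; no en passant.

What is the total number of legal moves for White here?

20

White to move; king on c8.
In check: no.
Legal moves: Kd8, Kd7, Rh8, Rh7, Rh6, Rh5, Rh4, Rh3, Rh2, Rg1, Rf1, Nf3, Nd3, Ng2, Nc2, axb6, a6, b5, e3, e4.
Count: 20.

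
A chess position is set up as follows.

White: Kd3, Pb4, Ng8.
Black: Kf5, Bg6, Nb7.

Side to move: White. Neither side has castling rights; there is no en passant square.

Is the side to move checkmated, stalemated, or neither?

White to move; white king on d3.
In check: no.
Legal moves for White: Ne7+, Nh6+, Nf6, Kd4, Kc4, Ke3, Kc3, Ke2, Kd2, Kc2, b5.
White has 11 legal moves and is not in check → neither.

neither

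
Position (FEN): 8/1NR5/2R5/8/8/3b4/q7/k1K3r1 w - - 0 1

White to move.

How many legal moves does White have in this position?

0

White to move; king on c1.
In check: yes, from the black rook on g1.
Legal moves: none.
Count: 0.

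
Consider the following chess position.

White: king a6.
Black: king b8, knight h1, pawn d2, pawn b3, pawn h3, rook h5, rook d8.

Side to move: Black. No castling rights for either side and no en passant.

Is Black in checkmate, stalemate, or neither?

Black to move; black king on b8.
In check: no.
Legal moves for Black include: Rdh8, Rg8, Rf8, Re8, Rc8, Rd7, Rd6#, Rdd5, Rd4, Rd3, Kc8, Ka8, Kc7, Rhh8, Rh7, Rh6+, Rg5, Rf5, ... (list truncated; more exist).
Black has legal moves and is not in check → neither.

neither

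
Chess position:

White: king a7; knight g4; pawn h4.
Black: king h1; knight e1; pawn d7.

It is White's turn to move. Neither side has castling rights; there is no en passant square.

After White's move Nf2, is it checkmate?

no

After Nf2: black king on h1; in check: yes, from the white knight on f2.
Black has 3 legal replies: Kh2, Kg2, Kg1.
In check but a legal move exists → not checkmate.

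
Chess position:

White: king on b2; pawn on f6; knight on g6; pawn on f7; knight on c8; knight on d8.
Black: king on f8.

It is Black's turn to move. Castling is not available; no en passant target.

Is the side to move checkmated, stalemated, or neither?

checkmate

Black to move; black king on f8.
In check: yes, from the white knight on g6.
King squares — e7: attacked by Pf6; f7: attacked by Nd8; g7: attacked by Pf6; e8: attacked by Pf7; g8: attacked by Pf7.
Legal moves for Black: none.
In check with no legal moves → checkmate.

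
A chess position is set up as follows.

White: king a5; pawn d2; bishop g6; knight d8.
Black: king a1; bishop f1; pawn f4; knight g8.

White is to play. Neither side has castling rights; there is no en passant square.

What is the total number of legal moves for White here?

18

White to move; king on a5.
In check: no.
Legal moves: Nf7, Nb7, Ne6, Nc6, Be8, Bh7, Bf7, Bh5, Bf5, Be4, Bd3, Bc2, Bb1, Kb6, Kb4, Ka4, d3, d4.
Count: 18.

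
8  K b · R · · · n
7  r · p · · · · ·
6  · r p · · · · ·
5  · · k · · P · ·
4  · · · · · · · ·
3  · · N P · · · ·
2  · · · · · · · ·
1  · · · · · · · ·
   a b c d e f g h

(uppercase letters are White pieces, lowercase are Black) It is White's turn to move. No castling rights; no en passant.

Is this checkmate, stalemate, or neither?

checkmate

White to move; white king on a8.
In check: yes, from the black rook on a7.
King squares — a7: attacked by Bb8; b7: attacked by Rb6; b8: attacked by Rb6.
Legal moves for White: none.
In check with no legal moves → checkmate.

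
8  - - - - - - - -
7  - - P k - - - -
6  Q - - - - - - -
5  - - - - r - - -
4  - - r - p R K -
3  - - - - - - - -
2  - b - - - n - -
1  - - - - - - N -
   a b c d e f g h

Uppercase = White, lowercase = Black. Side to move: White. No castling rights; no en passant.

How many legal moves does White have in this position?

3

White to move; king on g4.
In check: yes, from the black knight on f2.
Legal moves: Kh4, Kg3, Rxf2.
Count: 3.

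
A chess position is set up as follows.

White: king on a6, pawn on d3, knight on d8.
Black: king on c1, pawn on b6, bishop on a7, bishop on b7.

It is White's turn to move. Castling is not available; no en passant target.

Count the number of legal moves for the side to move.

White to move; king on a6.
In check: yes, from the black bishop on b7.
Legal moves: Kxb7, Kxa7, Kb5, Nxb7.
Count: 4.

4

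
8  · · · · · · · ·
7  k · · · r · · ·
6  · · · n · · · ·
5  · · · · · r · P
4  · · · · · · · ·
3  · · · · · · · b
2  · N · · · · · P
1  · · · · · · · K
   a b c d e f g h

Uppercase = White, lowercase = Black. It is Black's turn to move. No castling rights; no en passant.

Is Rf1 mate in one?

After Rf1: white king on h1; in check: yes, from the black rook on f1.
King squares — g1: attacked by Rf1; g2: attacked by Bh3; h2: own pawn.
White has no legal moves → checkmate.

yes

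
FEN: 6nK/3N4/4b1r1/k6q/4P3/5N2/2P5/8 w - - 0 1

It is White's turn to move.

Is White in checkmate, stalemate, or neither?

White to move; white king on h8.
In check: yes, from the black queen on h5.
King squares — g7: attacked by Rg6; h7: attacked by Qh5; g8: attacked by Be6.
Legal moves for White: none.
In check with no legal moves → checkmate.

checkmate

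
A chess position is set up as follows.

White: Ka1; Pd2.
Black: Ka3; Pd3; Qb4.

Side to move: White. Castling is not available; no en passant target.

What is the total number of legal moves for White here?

0

White to move; king on a1.
In check: no.
Legal moves: none.
Count: 0.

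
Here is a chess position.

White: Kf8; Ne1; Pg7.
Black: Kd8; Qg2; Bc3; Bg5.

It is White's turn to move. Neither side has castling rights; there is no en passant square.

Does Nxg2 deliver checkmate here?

After Nxg2: black king on d8; in check: no.
Black is not in check, so this cannot be checkmate.

no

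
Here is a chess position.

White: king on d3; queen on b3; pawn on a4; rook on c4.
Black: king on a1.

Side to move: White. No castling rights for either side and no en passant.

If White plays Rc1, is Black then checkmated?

yes

After Rc1: black king on a1; in check: yes, from the white rook on c1.
King squares — b1: attacked by Rc1; a2: attacked by Qb3; b2: attacked by Qb3.
Black has no legal moves → checkmate.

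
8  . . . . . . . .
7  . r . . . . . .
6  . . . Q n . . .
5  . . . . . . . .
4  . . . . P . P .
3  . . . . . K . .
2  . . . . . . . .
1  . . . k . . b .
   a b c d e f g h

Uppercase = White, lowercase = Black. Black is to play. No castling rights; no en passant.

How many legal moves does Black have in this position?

5

Black to move; king on d1.
In check: yes, from the white queen on d6.
Legal moves: Kc2, Ke1, Kc1, Nd4+, Bd4.
Count: 5.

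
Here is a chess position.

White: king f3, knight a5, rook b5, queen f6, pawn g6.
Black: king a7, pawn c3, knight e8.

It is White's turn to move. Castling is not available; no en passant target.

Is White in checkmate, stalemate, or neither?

White to move; white king on f3.
In check: no.
Legal moves for White include: Qh8, Qf8, Qd8, Qg7+, Qf7+, Qe7+, Qe6, Qd6, Qc6, Qb6+, Qa6+, Qg5, Qf5, Qe5, Qh4, Qf4, Qd4+, Qxc3, ... (list truncated; more exist).
White has legal moves and is not in check → neither.

neither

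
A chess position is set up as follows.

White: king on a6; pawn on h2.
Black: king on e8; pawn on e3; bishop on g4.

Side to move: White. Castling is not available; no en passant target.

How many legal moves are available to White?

7

White to move; king on a6.
In check: no.
Legal moves: Kb7, Ka7, Kb6, Kb5, Ka5, h3, h4.
Count: 7.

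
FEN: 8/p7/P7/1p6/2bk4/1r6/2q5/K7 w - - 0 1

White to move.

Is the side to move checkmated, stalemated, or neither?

stalemate

White to move; white king on a1.
In check: no.
King squares — b1: attacked by Qc2; a2: attacked by Qc2; b2: attacked by Qc2.
Legal moves for White: none.
Not in check and no legal moves → stalemate.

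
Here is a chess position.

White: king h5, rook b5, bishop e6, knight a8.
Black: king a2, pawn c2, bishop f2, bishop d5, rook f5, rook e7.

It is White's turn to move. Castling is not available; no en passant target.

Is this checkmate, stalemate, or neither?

White to move; white king on h5.
In check: yes, from the black rook on f5.
King squares — g4: available; h4: attacked by Bf2; g5: attacked by Rf5; g6: available; h6: available.
Legal moves for White: Kh6, Kg6, Kg4, Bxf5.
White is in check but has 4 legal moves → neither.

neither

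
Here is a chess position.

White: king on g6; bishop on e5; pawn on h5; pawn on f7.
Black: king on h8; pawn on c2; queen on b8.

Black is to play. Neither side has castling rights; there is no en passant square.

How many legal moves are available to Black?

1

Black to move; king on h8.
In check: yes, from the white bishop on e5.
Legal moves: Qxe5.
Count: 1.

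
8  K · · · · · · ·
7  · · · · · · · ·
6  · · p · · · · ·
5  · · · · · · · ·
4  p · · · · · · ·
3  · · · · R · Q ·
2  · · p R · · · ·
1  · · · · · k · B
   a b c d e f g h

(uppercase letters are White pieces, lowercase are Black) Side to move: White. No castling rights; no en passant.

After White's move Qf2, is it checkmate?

yes

After Qf2: black king on f1; in check: yes, from the white queen on f2.
King squares — e1: attacked by Qf2; g1: attacked by Qf2; e2: attacked by Rd2; f2: attacked by Rd2; g2: attacked by Bh1.
Black has no legal moves → checkmate.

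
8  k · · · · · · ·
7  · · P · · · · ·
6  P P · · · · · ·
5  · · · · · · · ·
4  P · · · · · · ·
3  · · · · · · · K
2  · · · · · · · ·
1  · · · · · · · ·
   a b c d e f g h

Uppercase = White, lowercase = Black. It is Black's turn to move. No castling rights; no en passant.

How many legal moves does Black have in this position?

Black to move; king on a8.
In check: no.
Legal moves: none.
Count: 0.

0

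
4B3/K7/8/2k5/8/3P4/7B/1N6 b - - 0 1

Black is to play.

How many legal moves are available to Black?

3

Black to move; king on c5.
In check: no.
Legal moves: Kd5, Kd4, Kb4.
Count: 3.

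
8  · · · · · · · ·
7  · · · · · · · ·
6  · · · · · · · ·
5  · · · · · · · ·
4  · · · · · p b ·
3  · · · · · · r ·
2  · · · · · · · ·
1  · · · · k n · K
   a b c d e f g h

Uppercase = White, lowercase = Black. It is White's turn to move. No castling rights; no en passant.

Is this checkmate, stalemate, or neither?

White to move; white king on h1.
In check: no.
King squares — g1: attacked by Rg3; g2: attacked by Rg3; h2: attacked by Nf1.
Legal moves for White: none.
Not in check and no legal moves → stalemate.

stalemate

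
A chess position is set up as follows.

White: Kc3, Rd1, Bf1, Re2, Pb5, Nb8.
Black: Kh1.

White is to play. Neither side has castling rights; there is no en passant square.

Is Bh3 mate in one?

After Bh3: black king on h1; in check: yes, from the white rook on d1.
King squares — g1: attacked by Rd1; g2: attacked by Re2; h2: attacked by Re2.
Black has no legal moves → checkmate.

yes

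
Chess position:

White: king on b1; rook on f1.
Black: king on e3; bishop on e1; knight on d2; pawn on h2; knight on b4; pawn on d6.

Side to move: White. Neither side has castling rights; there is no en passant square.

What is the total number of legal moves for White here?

White to move; king on b1.
In check: yes, from the black knight on d2.
Legal moves: Kb2, Kc1, Ka1.
Count: 3.

3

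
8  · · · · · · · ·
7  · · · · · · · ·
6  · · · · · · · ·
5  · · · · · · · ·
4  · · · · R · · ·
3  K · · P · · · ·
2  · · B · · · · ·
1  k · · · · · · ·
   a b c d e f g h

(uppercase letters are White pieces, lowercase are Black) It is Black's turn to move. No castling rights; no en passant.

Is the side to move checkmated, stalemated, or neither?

Black to move; black king on a1.
In check: no.
King squares — b1: attacked by Bc2; a2: attacked by Ka3; b2: attacked by Ka3.
Legal moves for Black: none.
Not in check and no legal moves → stalemate.

stalemate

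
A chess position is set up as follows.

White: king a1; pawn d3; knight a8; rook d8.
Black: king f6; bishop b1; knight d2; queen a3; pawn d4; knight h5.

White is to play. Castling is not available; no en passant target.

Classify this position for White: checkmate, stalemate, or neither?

checkmate

White to move; white king on a1.
In check: yes, from the black queen on a3.
King squares — b1: attacked by Nd2; a2: attacked by Bb1; b2: attacked by Qa3.
Legal moves for White: none.
In check with no legal moves → checkmate.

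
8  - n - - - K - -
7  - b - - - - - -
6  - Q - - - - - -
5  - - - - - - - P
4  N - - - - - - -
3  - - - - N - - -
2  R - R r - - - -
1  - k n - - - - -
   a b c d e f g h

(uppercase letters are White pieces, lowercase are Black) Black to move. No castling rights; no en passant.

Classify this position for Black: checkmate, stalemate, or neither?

Black to move; black king on b1.
In check: yes, from the white queen on b6.
King squares — a1: attacked by Ra2; c1: own knight; a2: attacked by Rc2; b2: attacked by Ra2; c2: attacked by Ra2.
Legal moves for Black: Nb3.
Black is in check but has 1 legal move → neither.

neither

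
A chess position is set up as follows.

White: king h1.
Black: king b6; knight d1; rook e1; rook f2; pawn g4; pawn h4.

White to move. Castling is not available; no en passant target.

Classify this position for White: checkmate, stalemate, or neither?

checkmate

White to move; white king on h1.
In check: yes, from the black rook on e1.
King squares — g1: attacked by Re1; g2: attacked by Rf2; h2: attacked by Rf2.
Legal moves for White: none.
In check with no legal moves → checkmate.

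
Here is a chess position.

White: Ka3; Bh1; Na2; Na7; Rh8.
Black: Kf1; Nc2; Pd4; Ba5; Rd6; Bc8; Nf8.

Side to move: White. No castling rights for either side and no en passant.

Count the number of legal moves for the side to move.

3

White to move; king on a3.
In check: yes, from the black knight on c2.
Legal moves: Ka4, Kb3, Kb2.
Count: 3.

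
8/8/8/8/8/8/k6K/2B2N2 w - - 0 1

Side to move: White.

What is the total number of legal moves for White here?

White to move; king on h2.
In check: no.
Legal moves: Kh3, Kg3, Kg2, Kh1, Kg1, Ng3, Ne3, Nd2, Bh6, Bg5, Bf4, Be3, Ba3, Bd2, Bb2.
Count: 15.

15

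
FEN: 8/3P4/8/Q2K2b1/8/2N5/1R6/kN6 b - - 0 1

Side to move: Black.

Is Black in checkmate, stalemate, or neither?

neither

Black to move; black king on a1.
In check: yes, from the white queen on a5.
Legal moves for Black: Kxb2.
Black is in check but has 1 legal move → neither.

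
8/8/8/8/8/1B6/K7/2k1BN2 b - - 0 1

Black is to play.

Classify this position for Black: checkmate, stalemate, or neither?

stalemate

Black to move; black king on c1.
In check: no.
King squares — b1: attacked by Ka2; d1: attacked by Bb3; b2: attacked by Ka2; c2: attacked by Bb3; d2: attacked by Be1.
Legal moves for Black: none.
Not in check and no legal moves → stalemate.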